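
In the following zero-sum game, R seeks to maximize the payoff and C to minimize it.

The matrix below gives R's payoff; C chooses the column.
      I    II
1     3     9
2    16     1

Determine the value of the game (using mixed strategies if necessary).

47/7

Row minima are 3 and 1, so R's maximin is 3; column maxima are 16 and 9, so C's minimax is 9. These differ, so the equilibrium is in mixed strategies.
Let R play 1 with probability p. C is indifferent when 3p + 16(1−p) = 9p + (1−p), giving p = 5/7.
Let C play I with probability q. R is indifferent when 3q + 9(1−q) = 16q + (1−q), giving q = 8/21.
The value is 3·(8/21) + (9)·(13/21) = 47/7.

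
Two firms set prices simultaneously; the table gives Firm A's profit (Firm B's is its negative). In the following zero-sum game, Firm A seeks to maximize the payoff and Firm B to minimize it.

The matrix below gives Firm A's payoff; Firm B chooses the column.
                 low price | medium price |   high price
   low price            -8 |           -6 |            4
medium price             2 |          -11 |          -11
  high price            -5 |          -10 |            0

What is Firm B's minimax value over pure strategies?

-6

The worst case (largest entry) in each column is low price: 2, medium price: -6, high price: 4.
The best (smallest) of these is -6.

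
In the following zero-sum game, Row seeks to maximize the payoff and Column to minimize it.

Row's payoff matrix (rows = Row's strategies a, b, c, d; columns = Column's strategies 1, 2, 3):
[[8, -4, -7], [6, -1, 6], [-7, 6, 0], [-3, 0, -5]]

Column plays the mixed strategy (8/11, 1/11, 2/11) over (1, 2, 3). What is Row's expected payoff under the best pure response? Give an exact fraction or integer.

59/11

a: (8)·(8/11) + (-4)·(1/11) + (-7)·(2/11) = 46/11.
b: (6)·(8/11) + (-1)·(1/11) + (6)·(2/11) = 59/11.
c: (-7)·(8/11) + (6)·(1/11) + (0)·(2/11) = -50/11.
d: (-3)·(8/11) + (0)·(1/11) + (-5)·(2/11) = -34/11.
The best pure response is b with expected payoff 59/11.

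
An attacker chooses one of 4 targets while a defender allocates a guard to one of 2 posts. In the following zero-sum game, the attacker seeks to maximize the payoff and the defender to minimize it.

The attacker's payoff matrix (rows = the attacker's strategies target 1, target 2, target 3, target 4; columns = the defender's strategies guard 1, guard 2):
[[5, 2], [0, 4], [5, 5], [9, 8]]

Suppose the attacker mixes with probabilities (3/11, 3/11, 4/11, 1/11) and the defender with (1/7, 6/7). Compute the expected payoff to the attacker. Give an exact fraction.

Against (1/7, 6/7), each row's expected payoff is target 1: 17/7; target 2: 24/7; target 3: 5; target 4: 57/7.
Taking the (3/11, 3/11, 4/11, 1/11)-weighted average: (3/11)·(17/7) + (3/11)·(24/7) + (4/11)·(5) + (1/11)·(57/7) = 320/77.

320/77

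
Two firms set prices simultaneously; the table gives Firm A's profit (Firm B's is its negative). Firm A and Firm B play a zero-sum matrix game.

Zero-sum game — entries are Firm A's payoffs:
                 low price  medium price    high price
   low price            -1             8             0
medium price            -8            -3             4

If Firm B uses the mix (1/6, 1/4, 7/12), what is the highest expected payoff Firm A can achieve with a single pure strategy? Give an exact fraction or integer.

low price: (-1)·(1/6) + (8)·(1/4) + (0)·(7/12) = 11/6.
medium price: (-8)·(1/6) + (-3)·(1/4) + (4)·(7/12) = 1/4.
The best pure response is low price with expected payoff 11/6.

11/6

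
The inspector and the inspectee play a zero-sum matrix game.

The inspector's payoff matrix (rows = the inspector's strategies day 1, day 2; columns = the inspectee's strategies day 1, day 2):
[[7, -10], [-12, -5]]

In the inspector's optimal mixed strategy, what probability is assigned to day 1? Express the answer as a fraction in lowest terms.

7/24

Row minima are -10 and -12, so the inspector's maximin is -10; column maxima are 7 and -5, so the inspectee's minimax is -5. These differ, so the equilibrium is in mixed strategies.
Let the inspector play day 1 with probability p. The inspectee is indifferent when 7p − 12(1−p) = −10p − 5(1−p), giving p = 7/24.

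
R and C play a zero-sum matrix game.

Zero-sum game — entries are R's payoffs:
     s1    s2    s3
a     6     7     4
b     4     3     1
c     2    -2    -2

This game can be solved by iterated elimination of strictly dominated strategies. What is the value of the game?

4

Column s1 is strictly dominated by s3 for C (4<6, 1<4, -2<2); eliminate s1.
Row b is strictly dominated by row a (7>3, 4>1); eliminate b.
Row c is strictly dominated by row a (7>-2, 4>-2); eliminate c.
Column s2 is strictly dominated by s3 for C (4<7); eliminate s2.
Only (a, s3) remains, with payoff 4.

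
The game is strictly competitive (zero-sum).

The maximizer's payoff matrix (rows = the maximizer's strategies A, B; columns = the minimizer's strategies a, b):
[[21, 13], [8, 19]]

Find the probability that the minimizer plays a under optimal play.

Row minima are 13 and 8, so the maximizer's maximin is 13; column maxima are 21 and 19, so the minimizer's minimax is 19. These differ, so the equilibrium is in mixed strategies.
Let the minimizer play a with probability q. The maximizer is indifferent when 21q + 13(1−q) = 8q + 19(1−q), giving q = 6/19.

6/19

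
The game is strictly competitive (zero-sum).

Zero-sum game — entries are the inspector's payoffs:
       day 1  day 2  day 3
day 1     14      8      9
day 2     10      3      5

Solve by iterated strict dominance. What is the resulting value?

Column day 3 is strictly dominated by day 2 for the inspectee (8<9, 3<5); eliminate day 3.
Column day 1 is strictly dominated by day 2 for the inspectee (8<14, 3<10); eliminate day 1.
Row day 2 is strictly dominated by row day 1 (8>3); eliminate day 2.
Only (day 1, day 2) remains, with payoff 8.

8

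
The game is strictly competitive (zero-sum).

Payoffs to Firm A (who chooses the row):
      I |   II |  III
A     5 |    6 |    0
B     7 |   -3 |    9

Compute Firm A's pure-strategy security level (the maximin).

0

The worst-case payoff for each row is A: 0, B: -3.
The best of these is 0.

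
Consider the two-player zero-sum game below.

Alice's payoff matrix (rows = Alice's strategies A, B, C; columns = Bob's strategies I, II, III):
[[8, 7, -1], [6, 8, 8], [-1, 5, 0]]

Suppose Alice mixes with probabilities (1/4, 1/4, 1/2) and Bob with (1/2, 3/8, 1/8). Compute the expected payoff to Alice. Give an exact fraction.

Against (1/2, 3/8, 1/8), each row's expected payoff is A: 13/2; B: 7; C: 11/8.
Taking the (1/4, 1/4, 1/2)-weighted average: (1/4)·(13/2) + (1/4)·(7) + (1/2)·(11/8) = 65/16.

65/16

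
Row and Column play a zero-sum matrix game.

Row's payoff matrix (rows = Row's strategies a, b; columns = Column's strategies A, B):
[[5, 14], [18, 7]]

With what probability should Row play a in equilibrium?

11/20

Row minima are 5 and 7, so Row's maximin is 7; column maxima are 18 and 14, so Column's minimax is 14. These differ, so the equilibrium is in mixed strategies.
Let Row play a with probability p. Column is indifferent when 5p + 18(1−p) = 14p + 7(1−p), giving p = 11/20.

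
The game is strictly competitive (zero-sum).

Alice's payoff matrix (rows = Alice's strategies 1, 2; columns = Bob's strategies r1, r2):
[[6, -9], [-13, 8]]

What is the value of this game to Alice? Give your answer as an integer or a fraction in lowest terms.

Row minima are -9 and -13, so Alice's maximin is -9; column maxima are 6 and 8, so Bob's minimax is 6. These differ, so the equilibrium is in mixed strategies.
Let Alice play 1 with probability p. Bob is indifferent when 6p − 13(1−p) = −9p + 8(1−p), giving p = 7/12.
Let Bob play r1 with probability q. Alice is indifferent when 6q − 9(1−q) = −13q + 8(1−q), giving q = 17/36.
The value is 6·(17/36) + (-9)·(19/36) = -23/12.

-23/12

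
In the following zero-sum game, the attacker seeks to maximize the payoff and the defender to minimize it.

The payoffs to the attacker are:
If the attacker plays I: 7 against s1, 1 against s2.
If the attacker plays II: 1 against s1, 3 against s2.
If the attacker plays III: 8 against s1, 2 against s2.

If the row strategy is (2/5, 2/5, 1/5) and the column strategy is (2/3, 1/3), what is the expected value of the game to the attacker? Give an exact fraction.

58/15

Against (2/3, 1/3), each row's expected payoff is I: 5; II: 5/3; III: 6.
Taking the (2/5, 2/5, 1/5)-weighted average: (2/5)·(5) + (2/5)·(5/3) + (1/5)·(6) = 58/15.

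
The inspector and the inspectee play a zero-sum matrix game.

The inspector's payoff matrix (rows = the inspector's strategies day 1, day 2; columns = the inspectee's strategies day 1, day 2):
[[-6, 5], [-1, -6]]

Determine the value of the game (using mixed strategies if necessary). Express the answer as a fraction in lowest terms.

Row minima are -6 and -6, so the inspector's maximin is -6; column maxima are -1 and 5, so the inspectee's minimax is -1. These differ, so the equilibrium is in mixed strategies.
Let the inspector play day 1 with probability p. The inspectee is indifferent when −6p − (1−p) = 5p − 6(1−p), giving p = 5/16.
Let the inspectee play day 1 with probability q. The inspector is indifferent when −6q + 5(1−q) = −q − 6(1−q), giving q = 11/16.
The value is -6·(11/16) + (5)·(5/16) = -41/16.

-41/16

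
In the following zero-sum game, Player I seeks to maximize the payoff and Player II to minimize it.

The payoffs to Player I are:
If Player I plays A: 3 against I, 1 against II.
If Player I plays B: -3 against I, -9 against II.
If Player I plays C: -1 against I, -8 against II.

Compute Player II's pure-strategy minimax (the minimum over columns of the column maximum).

The worst case (largest entry) in each column is I: 3, II: 1.
The best (smallest) of these is 1.

1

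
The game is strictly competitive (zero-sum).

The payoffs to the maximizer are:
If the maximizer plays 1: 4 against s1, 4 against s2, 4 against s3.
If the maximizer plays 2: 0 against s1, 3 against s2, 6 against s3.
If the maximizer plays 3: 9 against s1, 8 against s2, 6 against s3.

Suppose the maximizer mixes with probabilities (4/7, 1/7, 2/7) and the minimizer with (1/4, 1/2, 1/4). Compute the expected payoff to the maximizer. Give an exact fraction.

Against (1/4, 1/2, 1/4), each row's expected payoff is 1: 4; 2: 3; 3: 31/4.
Taking the (4/7, 1/7, 2/7)-weighted average: (4/7)·(4) + (1/7)·(3) + (2/7)·(31/4) = 69/14.

69/14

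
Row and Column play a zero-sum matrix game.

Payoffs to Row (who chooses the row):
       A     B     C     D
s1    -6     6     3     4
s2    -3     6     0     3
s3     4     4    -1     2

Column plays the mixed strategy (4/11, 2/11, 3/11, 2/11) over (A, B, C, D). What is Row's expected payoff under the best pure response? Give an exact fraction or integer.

25/11

s1: (-6)·(4/11) + (6)·(2/11) + (3)·(3/11) + (4)·(2/11) = 5/11.
s2: (-3)·(4/11) + (6)·(2/11) + (0)·(3/11) + (3)·(2/11) = 6/11.
s3: (4)·(4/11) + (4)·(2/11) + (-1)·(3/11) + (2)·(2/11) = 25/11.
The best pure response is s3 with expected payoff 25/11.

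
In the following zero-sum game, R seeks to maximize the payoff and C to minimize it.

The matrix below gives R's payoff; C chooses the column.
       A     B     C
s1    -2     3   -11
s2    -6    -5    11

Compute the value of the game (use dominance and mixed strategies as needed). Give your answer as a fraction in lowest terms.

-44/13

Column B is strictly dominated by A for C (it gives R more in every row).
The remaining 2×2 game on (s1, s2) × (A, C) has no saddle point. Let R play s1 with probability p; indifference gives −2p − 6(1−p) = −11p + 11(1−p), so p = 17/26.
Similarly C's optimal q on A is 11/13, and the value is -2·(11/13) + (-11)·(2/13) = -44/13.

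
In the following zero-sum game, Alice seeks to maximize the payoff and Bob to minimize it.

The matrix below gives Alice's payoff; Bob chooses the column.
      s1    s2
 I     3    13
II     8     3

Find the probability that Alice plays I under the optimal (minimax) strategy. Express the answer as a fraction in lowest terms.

1/3

Row minima are 3 and 3, so Alice's maximin is 3; column maxima are 8 and 13, so Bob's minimax is 8. These differ, so the equilibrium is in mixed strategies.
Let Alice play I with probability p. Bob is indifferent when 3p + 8(1−p) = 13p + 3(1−p), giving p = 1/3.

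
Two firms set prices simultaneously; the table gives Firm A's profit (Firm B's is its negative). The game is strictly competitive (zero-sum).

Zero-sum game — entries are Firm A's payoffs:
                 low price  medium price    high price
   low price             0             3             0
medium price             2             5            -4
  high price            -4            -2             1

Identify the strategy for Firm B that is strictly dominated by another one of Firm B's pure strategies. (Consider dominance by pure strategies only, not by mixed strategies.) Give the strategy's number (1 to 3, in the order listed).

Firm B prefers columns that give Firm A less. Compare medium price with low price: 0 < 3, 2 < 5, -4 < -2.
So low price strictly dominates medium price for Firm B; medium price is strictly dominated.

2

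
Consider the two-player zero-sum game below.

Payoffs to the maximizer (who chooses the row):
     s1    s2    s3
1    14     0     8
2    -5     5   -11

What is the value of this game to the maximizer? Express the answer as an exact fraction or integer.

Column s1 is strictly dominated by s3 for the minimizer (it gives the maximizer more in every row).
The remaining 2×2 game on (1, 2) × (s2, s3) has no saddle point. Let the maximizer play 1 with probability p; indifference gives 5(1−p) = 8p − 11(1−p), so p = 2/3.
Similarly the minimizer's optimal q on s2 is 19/24, and the value is 0·(19/24) + (8)·(5/24) = 5/3.

5/3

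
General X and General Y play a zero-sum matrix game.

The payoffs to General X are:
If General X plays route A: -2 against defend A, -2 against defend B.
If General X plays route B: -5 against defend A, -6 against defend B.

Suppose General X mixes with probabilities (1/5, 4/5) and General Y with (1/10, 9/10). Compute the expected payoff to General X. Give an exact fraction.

Against (1/10, 9/10), each row's expected payoff is route A: -2; route B: -59/10.
Taking the (1/5, 4/5)-weighted average: (1/5)·(-2) + (4/5)·(-59/10) = -128/25.

-128/25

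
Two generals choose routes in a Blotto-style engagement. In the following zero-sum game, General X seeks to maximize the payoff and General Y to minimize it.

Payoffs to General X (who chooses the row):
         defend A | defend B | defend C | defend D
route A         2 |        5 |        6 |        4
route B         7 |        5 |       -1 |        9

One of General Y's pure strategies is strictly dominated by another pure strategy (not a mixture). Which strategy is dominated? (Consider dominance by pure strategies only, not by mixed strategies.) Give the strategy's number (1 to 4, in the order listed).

4

General Y prefers columns that give General X less. Compare defend D with defend A: 2 < 4, 7 < 9.
So defend A strictly dominates defend D for General Y; defend D is strictly dominated.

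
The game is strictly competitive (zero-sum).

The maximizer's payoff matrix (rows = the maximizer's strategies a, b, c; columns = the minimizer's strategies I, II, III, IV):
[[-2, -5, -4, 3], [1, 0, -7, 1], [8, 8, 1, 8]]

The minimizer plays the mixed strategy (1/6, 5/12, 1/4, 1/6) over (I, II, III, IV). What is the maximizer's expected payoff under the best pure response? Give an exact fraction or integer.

25/4

a: (-2)·(1/6) + (-5)·(5/12) + (-4)·(1/4) + (3)·(1/6) = -35/12.
b: (1)·(1/6) + (0)·(5/12) + (-7)·(1/4) + (1)·(1/6) = -17/12.
c: (8)·(1/6) + (8)·(5/12) + (1)·(1/4) + (8)·(1/6) = 25/4.
The best pure response is c with expected payoff 25/4.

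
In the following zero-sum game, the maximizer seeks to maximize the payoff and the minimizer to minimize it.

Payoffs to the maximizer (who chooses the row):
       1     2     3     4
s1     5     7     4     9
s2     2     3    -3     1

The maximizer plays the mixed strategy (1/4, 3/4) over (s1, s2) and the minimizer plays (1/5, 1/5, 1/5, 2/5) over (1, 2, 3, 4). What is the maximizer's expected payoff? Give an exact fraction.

Against (1/5, 1/5, 1/5, 2/5), each row's expected payoff is s1: 34/5; s2: 4/5.
Taking the (1/4, 3/4)-weighted average: (1/4)·(34/5) + (3/4)·(4/5) = 23/10.

23/10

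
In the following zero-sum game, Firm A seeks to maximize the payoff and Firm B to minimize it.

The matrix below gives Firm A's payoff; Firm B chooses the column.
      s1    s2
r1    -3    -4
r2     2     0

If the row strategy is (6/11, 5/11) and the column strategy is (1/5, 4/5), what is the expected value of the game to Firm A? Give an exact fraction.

-104/55

Against (1/5, 4/5), each row's expected payoff is r1: -19/5; r2: 2/5.
Taking the (6/11, 5/11)-weighted average: (6/11)·(-19/5) + (5/11)·(2/5) = -104/55.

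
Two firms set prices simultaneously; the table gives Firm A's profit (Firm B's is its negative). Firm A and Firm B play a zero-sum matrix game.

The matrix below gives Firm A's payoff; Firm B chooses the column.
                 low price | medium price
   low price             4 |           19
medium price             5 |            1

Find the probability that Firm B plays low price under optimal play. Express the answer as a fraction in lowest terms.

18/19

Row minima are 4 and 1, so Firm A's maximin is 4; column maxima are 5 and 19, so Firm B's minimax is 5. These differ, so the equilibrium is in mixed strategies.
Let Firm B play low price with probability q. Firm A is indifferent when 4q + 19(1−q) = 5q + (1−q), giving q = 18/19.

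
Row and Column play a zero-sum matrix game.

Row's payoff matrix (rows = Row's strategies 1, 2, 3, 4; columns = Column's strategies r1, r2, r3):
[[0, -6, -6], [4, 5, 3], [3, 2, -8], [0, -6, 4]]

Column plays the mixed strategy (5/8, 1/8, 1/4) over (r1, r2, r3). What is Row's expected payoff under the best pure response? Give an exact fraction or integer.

1: (0)·(5/8) + (-6)·(1/8) + (-6)·(1/4) = -9/4.
2: (4)·(5/8) + (5)·(1/8) + (3)·(1/4) = 31/8.
3: (3)·(5/8) + (2)·(1/8) + (-8)·(1/4) = 1/8.
4: (0)·(5/8) + (-6)·(1/8) + (4)·(1/4) = 1/4.
The best pure response is 2 with expected payoff 31/8.

31/8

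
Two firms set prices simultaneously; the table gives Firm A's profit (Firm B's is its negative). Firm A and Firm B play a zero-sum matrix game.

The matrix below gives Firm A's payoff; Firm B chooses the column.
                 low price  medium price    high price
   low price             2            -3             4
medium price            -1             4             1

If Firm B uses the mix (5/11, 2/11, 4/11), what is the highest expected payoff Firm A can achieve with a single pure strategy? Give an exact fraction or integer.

low price: (2)·(5/11) + (-3)·(2/11) + (4)·(4/11) = 20/11.
medium price: (-1)·(5/11) + (4)·(2/11) + (1)·(4/11) = 7/11.
The best pure response is low price with expected payoff 20/11.

20/11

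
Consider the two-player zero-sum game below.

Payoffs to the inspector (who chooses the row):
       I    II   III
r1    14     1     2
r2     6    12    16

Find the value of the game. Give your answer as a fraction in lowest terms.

162/19

Column III is strictly dominated by II for the inspectee (it gives the inspector more in every row).
The remaining 2×2 game on (r1, r2) × (I, II) has no saddle point. Let the inspector play r1 with probability p; indifference gives 14p + 6(1−p) = p + 12(1−p), so p = 6/19.
Similarly the inspectee's optimal q on I is 11/19, and the value is 14·(11/19) + (1)·(8/19) = 162/19.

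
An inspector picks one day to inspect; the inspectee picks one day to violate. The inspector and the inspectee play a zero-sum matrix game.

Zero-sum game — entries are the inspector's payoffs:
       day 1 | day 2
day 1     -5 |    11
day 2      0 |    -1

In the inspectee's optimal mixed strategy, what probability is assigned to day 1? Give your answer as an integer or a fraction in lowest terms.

Row minima are -5 and -1, so the inspector's maximin is -1; column maxima are 0 and 11, so the inspectee's minimax is 0. These differ, so the equilibrium is in mixed strategies.
Let the inspectee play day 1 with probability q. The inspector is indifferent when −5q + 11(1−q) = −(1−q), giving q = 12/17.

12/17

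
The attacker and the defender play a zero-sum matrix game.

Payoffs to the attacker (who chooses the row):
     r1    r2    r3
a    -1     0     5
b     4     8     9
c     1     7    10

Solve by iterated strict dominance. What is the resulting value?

4

Row a is strictly dominated by row b (4>-1, 8>0, 9>5); eliminate a.
Column r3 is strictly dominated by r1 for the defender (4<9, 1<10); eliminate r3.
Column r2 is strictly dominated by r1 for the defender (4<8, 1<7); eliminate r2.
Row c is strictly dominated by row b (4>1); eliminate c.
Only (b, r1) remains, with payoff 4.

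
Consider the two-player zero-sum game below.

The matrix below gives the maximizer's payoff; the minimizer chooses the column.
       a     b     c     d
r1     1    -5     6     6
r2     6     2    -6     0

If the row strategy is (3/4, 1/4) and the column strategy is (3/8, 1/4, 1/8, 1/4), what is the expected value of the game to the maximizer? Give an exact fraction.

Against (3/8, 1/4, 1/8, 1/4), each row's expected payoff is r1: 11/8; r2: 2.
Taking the (3/4, 1/4)-weighted average: (3/4)·(11/8) + (1/4)·(2) = 49/32.

49/32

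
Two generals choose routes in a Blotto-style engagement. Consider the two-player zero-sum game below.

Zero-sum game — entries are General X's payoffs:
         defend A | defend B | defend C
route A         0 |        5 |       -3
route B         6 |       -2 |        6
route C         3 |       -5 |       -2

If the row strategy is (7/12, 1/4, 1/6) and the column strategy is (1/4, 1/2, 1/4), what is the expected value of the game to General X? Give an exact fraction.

55/48

Against (1/4, 1/2, 1/4), each row's expected payoff is route A: 7/4; route B: 2; route C: -9/4.
Taking the (7/12, 1/4, 1/6)-weighted average: (7/12)·(7/4) + (1/4)·(2) + (1/6)·(-9/4) = 55/48.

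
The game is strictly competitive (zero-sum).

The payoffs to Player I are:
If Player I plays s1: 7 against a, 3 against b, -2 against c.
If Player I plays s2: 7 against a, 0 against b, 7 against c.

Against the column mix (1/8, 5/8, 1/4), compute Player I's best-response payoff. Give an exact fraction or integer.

21/8

s1: (7)·(1/8) + (3)·(5/8) + (-2)·(1/4) = 9/4.
s2: (7)·(1/8) + (0)·(5/8) + (7)·(1/4) = 21/8.
The best pure response is s2 with expected payoff 21/8.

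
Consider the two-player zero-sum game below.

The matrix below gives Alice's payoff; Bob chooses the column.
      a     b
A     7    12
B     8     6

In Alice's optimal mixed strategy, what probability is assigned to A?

2/7

Row minima are 7 and 6, so Alice's maximin is 7; column maxima are 8 and 12, so Bob's minimax is 8. These differ, so the equilibrium is in mixed strategies.
Let Alice play A with probability p. Bob is indifferent when 7p + 8(1−p) = 12p + 6(1−p), giving p = 2/7.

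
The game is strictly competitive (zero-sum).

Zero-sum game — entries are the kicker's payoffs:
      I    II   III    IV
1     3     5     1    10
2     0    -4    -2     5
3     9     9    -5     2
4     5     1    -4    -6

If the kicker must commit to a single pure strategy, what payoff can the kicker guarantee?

The worst-case payoff for each row is 1: 1, 2: -4, 3: -5, 4: -6.
The best of these is 1.

1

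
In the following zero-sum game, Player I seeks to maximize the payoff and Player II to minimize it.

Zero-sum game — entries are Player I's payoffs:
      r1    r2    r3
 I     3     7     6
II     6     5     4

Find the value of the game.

Column r2 is strictly dominated by r3 for Player II (it gives Player I more in every row).
The remaining 2×2 game on (I, II) × (r1, r3) has no saddle point. Let Player I play I with probability p; indifference gives 3p + 6(1−p) = 6p + 4(1−p), so p = 2/5.
Similarly Player II's optimal q on r1 is 2/5, and the value is 3·(2/5) + (6)·(3/5) = 24/5.

24/5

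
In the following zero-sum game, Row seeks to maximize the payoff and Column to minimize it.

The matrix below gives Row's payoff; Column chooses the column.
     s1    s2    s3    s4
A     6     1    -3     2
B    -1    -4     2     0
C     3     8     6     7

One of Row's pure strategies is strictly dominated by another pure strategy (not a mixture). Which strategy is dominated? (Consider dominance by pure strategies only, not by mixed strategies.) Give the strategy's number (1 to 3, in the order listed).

Compare B with C: 3 > -1, 8 > -4, 6 > 2, 7 > 0.
So C strictly dominates B for Row; B is strictly dominated.

2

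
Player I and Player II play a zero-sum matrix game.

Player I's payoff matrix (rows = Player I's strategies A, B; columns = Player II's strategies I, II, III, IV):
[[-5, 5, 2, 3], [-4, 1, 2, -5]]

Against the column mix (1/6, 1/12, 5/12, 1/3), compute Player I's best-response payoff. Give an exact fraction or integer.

17/12

A: (-5)·(1/6) + (5)·(1/12) + (2)·(5/12) + (3)·(1/3) = 17/12.
B: (-4)·(1/6) + (1)·(1/12) + (2)·(5/12) + (-5)·(1/3) = -17/12.
The best pure response is A with expected payoff 17/12.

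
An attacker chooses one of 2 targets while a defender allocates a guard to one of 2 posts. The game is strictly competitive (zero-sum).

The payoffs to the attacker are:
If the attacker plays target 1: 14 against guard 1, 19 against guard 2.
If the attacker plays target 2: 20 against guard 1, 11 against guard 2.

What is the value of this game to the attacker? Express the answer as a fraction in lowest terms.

113/7

Row minima are 14 and 11, so the attacker's maximin is 14; column maxima are 20 and 19, so the defender's minimax is 19. These differ, so the equilibrium is in mixed strategies.
Let the attacker play target 1 with probability p. The defender is indifferent when 14p + 20(1−p) = 19p + 11(1−p), giving p = 9/14.
Let the defender play guard 1 with probability q. The attacker is indifferent when 14q + 19(1−q) = 20q + 11(1−q), giving q = 4/7.
The value is 14·(4/7) + (19)·(3/7) = 113/7.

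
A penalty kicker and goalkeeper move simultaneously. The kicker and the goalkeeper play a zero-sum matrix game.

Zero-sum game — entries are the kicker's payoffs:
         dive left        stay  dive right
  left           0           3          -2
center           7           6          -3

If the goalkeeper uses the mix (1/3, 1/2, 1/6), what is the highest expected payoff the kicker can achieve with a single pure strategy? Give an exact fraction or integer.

left: (0)·(1/3) + (3)·(1/2) + (-2)·(1/6) = 7/6.
center: (7)·(1/3) + (6)·(1/2) + (-3)·(1/6) = 29/6.
The best pure response is center with expected payoff 29/6.

29/6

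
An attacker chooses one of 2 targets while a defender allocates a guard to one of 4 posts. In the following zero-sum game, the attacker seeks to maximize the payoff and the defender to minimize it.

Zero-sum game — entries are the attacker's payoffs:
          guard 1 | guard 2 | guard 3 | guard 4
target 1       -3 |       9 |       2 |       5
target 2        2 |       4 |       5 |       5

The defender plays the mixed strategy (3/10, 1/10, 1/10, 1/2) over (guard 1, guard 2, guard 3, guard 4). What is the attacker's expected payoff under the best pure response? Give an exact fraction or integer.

4

target 1: (-3)·(3/10) + (9)·(1/10) + (2)·(1/10) + (5)·(1/2) = 27/10.
target 2: (2)·(3/10) + (4)·(1/10) + (5)·(1/10) + (5)·(1/2) = 4.
The best pure response is target 2 with expected payoff 4.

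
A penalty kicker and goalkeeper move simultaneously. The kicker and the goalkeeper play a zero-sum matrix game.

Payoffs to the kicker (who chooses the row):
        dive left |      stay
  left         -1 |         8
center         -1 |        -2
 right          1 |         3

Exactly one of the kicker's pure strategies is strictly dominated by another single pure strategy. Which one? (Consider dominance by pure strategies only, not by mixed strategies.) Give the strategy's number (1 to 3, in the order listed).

2

Compare center with right: 1 > -1, 3 > -2.
So right strictly dominates center for the kicker; center is strictly dominated.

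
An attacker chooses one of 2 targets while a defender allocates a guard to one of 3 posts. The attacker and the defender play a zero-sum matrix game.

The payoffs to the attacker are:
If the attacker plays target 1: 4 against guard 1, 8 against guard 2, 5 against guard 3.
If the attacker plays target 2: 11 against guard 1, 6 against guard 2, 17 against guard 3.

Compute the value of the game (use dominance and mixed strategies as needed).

Column guard 3 is strictly dominated by guard 1 for the defender (it gives the attacker more in every row).
The remaining 2×2 game on (target 1, target 2) × (guard 1, guard 2) has no saddle point. Let the attacker play target 1 with probability p; indifference gives 4p + 11(1−p) = 8p + 6(1−p), so p = 5/9.
Similarly the defender's optimal q on guard 1 is 2/9, and the value is 4·(2/9) + (8)·(7/9) = 64/9.

64/9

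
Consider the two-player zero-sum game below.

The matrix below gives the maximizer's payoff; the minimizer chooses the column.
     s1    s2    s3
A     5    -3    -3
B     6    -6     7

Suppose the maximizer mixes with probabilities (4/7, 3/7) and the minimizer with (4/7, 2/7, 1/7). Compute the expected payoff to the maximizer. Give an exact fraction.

Against (4/7, 2/7, 1/7), each row's expected payoff is A: 11/7; B: 19/7.
Taking the (4/7, 3/7)-weighted average: (4/7)·(11/7) + (3/7)·(19/7) = 101/49.

101/49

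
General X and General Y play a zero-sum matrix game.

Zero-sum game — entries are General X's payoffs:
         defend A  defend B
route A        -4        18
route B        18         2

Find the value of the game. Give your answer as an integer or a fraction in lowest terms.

166/19

Row minima are -4 and 2, so General X's maximin is 2; column maxima are 18 and 18, so General Y's minimax is 18. These differ, so the equilibrium is in mixed strategies.
Let General X play route A with probability p. General Y is indifferent when −4p + 18(1−p) = 18p + 2(1−p), giving p = 8/19.
Let General Y play defend A with probability q. General X is indifferent when −4q + 18(1−q) = 18q + 2(1−q), giving q = 8/19.
The value is -4·(8/19) + (18)·(11/19) = 166/19.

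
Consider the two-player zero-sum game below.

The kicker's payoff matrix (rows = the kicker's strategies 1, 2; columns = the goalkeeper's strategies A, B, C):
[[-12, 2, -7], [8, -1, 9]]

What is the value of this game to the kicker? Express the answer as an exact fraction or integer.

4/23

Column C is strictly dominated by A for the goalkeeper (it gives the kicker more in every row).
The remaining 2×2 game on (1, 2) × (A, B) has no saddle point. Let the kicker play 1 with probability p; indifference gives −12p + 8(1−p) = 2p − (1−p), so p = 9/23.
Similarly the goalkeeper's optimal q on A is 3/23, and the value is -12·(3/23) + (2)·(20/23) = 4/23.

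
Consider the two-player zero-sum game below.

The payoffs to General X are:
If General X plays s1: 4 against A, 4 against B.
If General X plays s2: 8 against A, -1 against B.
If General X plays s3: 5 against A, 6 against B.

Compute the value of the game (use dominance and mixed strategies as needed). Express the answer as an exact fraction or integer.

Row s1 is strictly dominated by row s3, so General X never plays it.
The remaining 2×2 game on (s2, s3) × (A, B) has no saddle point. Let General X play s2 with probability p; indifference gives 8p + 5(1−p) = −p + 6(1−p), so p = 1/10.
Similarly General Y's optimal q on A is 7/10, and the value is 8·(7/10) + (-1)·(3/10) = 53/10.

53/10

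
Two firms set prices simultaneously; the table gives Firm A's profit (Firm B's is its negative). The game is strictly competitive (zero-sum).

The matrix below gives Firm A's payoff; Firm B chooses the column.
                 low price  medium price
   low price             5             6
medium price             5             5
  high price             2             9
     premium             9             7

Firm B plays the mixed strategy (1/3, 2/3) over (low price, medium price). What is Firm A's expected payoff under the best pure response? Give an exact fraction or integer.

23/3

low price: (5)·(1/3) + (6)·(2/3) = 17/3.
medium price: (5)·(1/3) + (5)·(2/3) = 5.
high price: (2)·(1/3) + (9)·(2/3) = 20/3.
premium: (9)·(1/3) + (7)·(2/3) = 23/3.
The best pure response is premium with expected payoff 23/3.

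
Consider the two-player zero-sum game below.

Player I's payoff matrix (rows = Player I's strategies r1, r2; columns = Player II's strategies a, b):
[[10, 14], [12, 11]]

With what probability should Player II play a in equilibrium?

Row minima are 10 and 11, so Player I's maximin is 11; column maxima are 12 and 14, so Player II's minimax is 12. These differ, so the equilibrium is in mixed strategies.
Let Player II play a with probability q. Player I is indifferent when 10q + 14(1−q) = 12q + 11(1−q), giving q = 3/5.

3/5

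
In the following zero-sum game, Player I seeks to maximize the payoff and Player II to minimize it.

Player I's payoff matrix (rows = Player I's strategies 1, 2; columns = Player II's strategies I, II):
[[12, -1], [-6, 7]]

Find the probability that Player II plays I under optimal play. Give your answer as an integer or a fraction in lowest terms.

Row minima are -1 and -6, so Player I's maximin is -1; column maxima are 12 and 7, so Player II's minimax is 7. These differ, so the equilibrium is in mixed strategies.
Let Player II play I with probability q. Player I is indifferent when 12q − (1−q) = −6q + 7(1−q), giving q = 4/13.

4/13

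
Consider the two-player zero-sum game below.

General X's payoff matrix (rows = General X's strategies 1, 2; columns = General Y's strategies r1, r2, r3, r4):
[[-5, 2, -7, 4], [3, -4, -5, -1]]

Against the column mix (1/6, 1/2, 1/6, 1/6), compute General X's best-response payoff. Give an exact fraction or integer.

-1/3

1: (-5)·(1/6) + (2)·(1/2) + (-7)·(1/6) + (4)·(1/6) = -1/3.
2: (3)·(1/6) + (-4)·(1/2) + (-5)·(1/6) + (-1)·(1/6) = -5/2.
The best pure response is 1 with expected payoff -1/3.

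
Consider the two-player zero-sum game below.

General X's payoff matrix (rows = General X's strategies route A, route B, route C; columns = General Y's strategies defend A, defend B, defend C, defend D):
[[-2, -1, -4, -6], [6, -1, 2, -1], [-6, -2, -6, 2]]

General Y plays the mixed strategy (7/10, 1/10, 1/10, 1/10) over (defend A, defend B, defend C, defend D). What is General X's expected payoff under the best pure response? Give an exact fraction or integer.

route A: (-2)·(7/10) + (-1)·(1/10) + (-4)·(1/10) + (-6)·(1/10) = -5/2.
route B: (6)·(7/10) + (-1)·(1/10) + (2)·(1/10) + (-1)·(1/10) = 21/5.
route C: (-6)·(7/10) + (-2)·(1/10) + (-6)·(1/10) + (2)·(1/10) = -24/5.
The best pure response is route B with expected payoff 21/5.

21/5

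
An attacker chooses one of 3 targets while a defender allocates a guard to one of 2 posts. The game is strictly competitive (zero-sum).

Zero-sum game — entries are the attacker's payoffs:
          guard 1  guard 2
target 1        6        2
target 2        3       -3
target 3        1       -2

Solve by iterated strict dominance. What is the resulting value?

2

Row target 3 is strictly dominated by row target 1 (6>1, 2>-2); eliminate target 3.
Column guard 1 is strictly dominated by guard 2 for the defender (2<6, -3<3); eliminate guard 1.
Row target 2 is strictly dominated by row target 1 (2>-3); eliminate target 2.
Only (target 1, guard 2) remains, with payoff 2.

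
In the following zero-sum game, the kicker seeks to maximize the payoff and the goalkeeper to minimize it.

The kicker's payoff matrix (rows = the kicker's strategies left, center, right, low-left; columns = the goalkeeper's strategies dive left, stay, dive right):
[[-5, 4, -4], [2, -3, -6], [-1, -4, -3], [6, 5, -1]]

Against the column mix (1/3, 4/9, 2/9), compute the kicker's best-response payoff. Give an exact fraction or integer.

left: (-5)·(1/3) + (4)·(4/9) + (-4)·(2/9) = -7/9.
center: (2)·(1/3) + (-3)·(4/9) + (-6)·(2/9) = -2.
right: (-1)·(1/3) + (-4)·(4/9) + (-3)·(2/9) = -25/9.
low-left: (6)·(1/3) + (5)·(4/9) + (-1)·(2/9) = 4.
The best pure response is low-left with expected payoff 4.

4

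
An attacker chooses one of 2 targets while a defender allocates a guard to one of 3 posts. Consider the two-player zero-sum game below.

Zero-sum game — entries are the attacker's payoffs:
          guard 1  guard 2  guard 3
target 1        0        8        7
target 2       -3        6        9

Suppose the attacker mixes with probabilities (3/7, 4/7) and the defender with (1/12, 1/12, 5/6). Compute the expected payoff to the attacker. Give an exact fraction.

101/14

Against (1/12, 1/12, 5/6), each row's expected payoff is target 1: 13/2; target 2: 31/4.
Taking the (3/7, 4/7)-weighted average: (3/7)·(13/2) + (4/7)·(31/4) = 101/14.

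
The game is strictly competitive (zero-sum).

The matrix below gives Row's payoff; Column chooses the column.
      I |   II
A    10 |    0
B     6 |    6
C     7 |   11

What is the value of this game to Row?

55/7

Row B is strictly dominated by row C, so Row never plays it.
The remaining 2×2 game on (A, C) × (I, II) has no saddle point. Let Row play A with probability p; indifference gives 10p + 7(1−p) = 11(1−p), so p = 2/7.
Similarly Column's optimal q on I is 11/14, and the value is 10·(11/14) + (0)·(3/14) = 55/7.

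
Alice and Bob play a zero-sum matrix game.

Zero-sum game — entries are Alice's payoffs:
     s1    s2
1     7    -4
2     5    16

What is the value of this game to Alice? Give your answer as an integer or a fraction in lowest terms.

6

Row minima are -4 and 5, so Alice's maximin is 5; column maxima are 7 and 16, so Bob's minimax is 7. These differ, so the equilibrium is in mixed strategies.
Let Alice play 1 with probability p. Bob is indifferent when 7p + 5(1−p) = −4p + 16(1−p), giving p = 1/2.
Let Bob play s1 with probability q. Alice is indifferent when 7q − 4(1−q) = 5q + 16(1−q), giving q = 10/11.
The value is 7·(10/11) + (-4)·(1/11) = 6.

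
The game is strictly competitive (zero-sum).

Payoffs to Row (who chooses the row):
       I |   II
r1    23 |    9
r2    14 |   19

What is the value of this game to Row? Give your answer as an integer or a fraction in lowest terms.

311/19

Row minima are 9 and 14, so Row's maximin is 14; column maxima are 23 and 19, so Column's minimax is 19. These differ, so the equilibrium is in mixed strategies.
Let Row play r1 with probability p. Column is indifferent when 23p + 14(1−p) = 9p + 19(1−p), giving p = 5/19.
Let Column play I with probability q. Row is indifferent when 23q + 9(1−q) = 14q + 19(1−q), giving q = 10/19.
The value is 23·(10/19) + (9)·(9/19) = 311/19.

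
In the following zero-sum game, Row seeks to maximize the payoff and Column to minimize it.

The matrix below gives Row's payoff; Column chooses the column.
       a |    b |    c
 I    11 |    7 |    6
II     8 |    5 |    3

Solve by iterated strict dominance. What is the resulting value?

Column a is strictly dominated by b for Column (7<11, 5<8); eliminate a.
Column b is strictly dominated by c for Column (6<7, 3<5); eliminate b.
Row II is strictly dominated by row I (6>3); eliminate II.
Only (I, c) remains, with payoff 6.

6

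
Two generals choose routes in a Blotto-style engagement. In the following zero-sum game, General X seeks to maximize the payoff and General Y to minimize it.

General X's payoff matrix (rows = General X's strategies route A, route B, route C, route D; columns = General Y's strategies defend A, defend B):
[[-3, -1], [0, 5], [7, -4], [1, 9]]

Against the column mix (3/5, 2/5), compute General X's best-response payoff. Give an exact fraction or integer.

route A: (-3)·(3/5) + (-1)·(2/5) = -11/5.
route B: (0)·(3/5) + (5)·(2/5) = 2.
route C: (7)·(3/5) + (-4)·(2/5) = 13/5.
route D: (1)·(3/5) + (9)·(2/5) = 21/5.
The best pure response is route D with expected payoff 21/5.

21/5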